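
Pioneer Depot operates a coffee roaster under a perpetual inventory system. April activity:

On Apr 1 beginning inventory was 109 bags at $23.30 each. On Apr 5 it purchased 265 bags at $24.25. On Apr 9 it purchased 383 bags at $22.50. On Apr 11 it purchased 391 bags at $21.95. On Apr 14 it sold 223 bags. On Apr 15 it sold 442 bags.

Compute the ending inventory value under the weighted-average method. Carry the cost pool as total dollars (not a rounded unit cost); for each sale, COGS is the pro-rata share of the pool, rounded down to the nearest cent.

After Apr 1: 109 on hand, pool $2,539.70 (≈ $23.3000 each)
After Apr 5: 374 on hand, pool $8,965.95 (≈ $23.9731 each)
After Apr 9: 757 on hand, pool $17,583.45 (≈ $23.2278 each)
After Apr 11: 1148 on hand, pool $26,165.90 (≈ $22.7926 each)
Apr 14, sell 223: 223/1148 × $26,165.90 → $5,082.74
Apr 15, sell 442: 442/925 × $21,083.16 → $10,074.33
Total COGS = $5,082.74 + $10,074.33 = $15,157.07
Ending inventory (cost pool remaining) = $11,008.83
Check: goods available $26,165.90 = COGS $15,157.07 + ending $11,008.83

Ending inventory = $11,008.83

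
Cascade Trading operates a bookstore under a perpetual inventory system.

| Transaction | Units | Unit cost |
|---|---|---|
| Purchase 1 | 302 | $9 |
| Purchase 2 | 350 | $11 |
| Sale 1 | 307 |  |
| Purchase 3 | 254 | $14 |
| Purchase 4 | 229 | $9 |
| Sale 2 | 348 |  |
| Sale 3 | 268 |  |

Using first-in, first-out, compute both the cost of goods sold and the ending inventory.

COGS = $10,277; ending inventory = $1,908

Sale 1 (307) [FIFO — oldest first]: 302 @ $9 + 5 @ $11 = $2,773
Sale 2 (348) [FIFO — oldest first]: 345 @ $11 + 3 @ $14 = $3,837
Sale 3 (268) [FIFO — oldest first]: 251 @ $14 + 17 @ $9 = $3,667
Total COGS = $2,773 + $3,837 + $3,667 = $10,277
Ending inventory: 212 @ $9 = $1,908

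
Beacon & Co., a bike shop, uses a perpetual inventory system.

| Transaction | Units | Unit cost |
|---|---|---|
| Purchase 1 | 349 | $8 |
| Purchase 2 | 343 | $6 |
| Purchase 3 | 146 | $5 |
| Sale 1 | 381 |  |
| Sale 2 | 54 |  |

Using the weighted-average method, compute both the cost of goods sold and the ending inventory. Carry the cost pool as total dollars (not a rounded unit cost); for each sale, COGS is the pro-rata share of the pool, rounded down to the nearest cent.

COGS = $2,896.53; ending inventory = $2,683.47

After Purchase 1: 349 on hand, pool $2,792.00 (≈ $8.0000 each)
After Purchase 2: 692 on hand, pool $4,850.00 (≈ $7.0087 each)
After Purchase 3: 838 on hand, pool $5,580.00 (≈ $6.6587 each)
Sale 1, sell 381: 381/838 × $5,580.00 → $2,536.96
Sale 2, sell 54: 54/457 × $3,043.04 → $359.57
Total COGS = $2,536.96 + $359.57 = $2,896.53
Ending inventory (cost pool remaining) = $2,683.47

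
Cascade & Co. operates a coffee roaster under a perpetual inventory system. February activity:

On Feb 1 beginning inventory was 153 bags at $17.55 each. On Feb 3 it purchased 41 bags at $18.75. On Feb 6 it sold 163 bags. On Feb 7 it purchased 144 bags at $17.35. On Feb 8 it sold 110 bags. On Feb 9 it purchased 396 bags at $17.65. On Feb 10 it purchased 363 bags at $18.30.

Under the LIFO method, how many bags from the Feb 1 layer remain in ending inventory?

31

Feb 6, 163 sold [LIFO — newest first]: 41 @ $18.75 + 122 @ $17.55 = $2,909.85
Feb 8, 110 sold [LIFO — newest first]: 110 @ $17.35 = $1,908.50
Total COGS = $2,909.85 + $1,908.50 = $4,818.35
Ending inventory: 31 @ $17.55 + 34 @ $17.35 + 396 @ $17.65 + 363 @ $18.30 = $14,766.25
Check: goods available $19,584.60 = COGS $4,818.35 + ending $14,766.25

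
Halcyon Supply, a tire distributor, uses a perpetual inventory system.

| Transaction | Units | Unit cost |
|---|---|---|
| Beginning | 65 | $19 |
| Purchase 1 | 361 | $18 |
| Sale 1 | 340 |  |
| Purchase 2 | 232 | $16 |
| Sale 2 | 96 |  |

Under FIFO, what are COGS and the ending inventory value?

Sale 1 (340) [FIFO — oldest first]: 65 @ $19 + 275 @ $18 = $6,185
Sale 2 (96) [FIFO — oldest first]: 86 @ $18 + 10 @ $16 = $1,708
Total COGS = $6,185 + $1,708 = $7,893
Ending inventory: 222 @ $16 = $3,552
Check: goods available $11,445 = COGS $7,893 + ending $3,552

COGS = $7,893; ending inventory = $3,552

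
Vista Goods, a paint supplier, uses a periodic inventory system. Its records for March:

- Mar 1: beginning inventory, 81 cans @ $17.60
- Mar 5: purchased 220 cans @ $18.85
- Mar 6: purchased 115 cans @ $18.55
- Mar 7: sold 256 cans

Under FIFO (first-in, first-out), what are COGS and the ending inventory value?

Mar 7, 256 sold [FIFO — oldest first]: 81 @ $17.60 + 175 @ $18.85 = $4,724.35
Ending inventory: 45 @ $18.85 + 115 @ $18.55 = $2,981.50
Check: goods available $7,705.85 = COGS $4,724.35 + ending $2,981.50

COGS = $4,724.35; ending inventory = $2,981.50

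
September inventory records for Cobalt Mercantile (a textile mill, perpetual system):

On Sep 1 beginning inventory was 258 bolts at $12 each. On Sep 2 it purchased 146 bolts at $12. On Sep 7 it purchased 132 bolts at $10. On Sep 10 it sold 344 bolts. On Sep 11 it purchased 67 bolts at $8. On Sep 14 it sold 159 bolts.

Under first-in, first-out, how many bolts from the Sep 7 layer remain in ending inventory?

33

Sep 10, 344 sold [FIFO — oldest first]: 258 @ $12 + 86 @ $12 = $4,128
Sep 14, 159 sold [FIFO — oldest first]: 60 @ $12 + 99 @ $10 = $1,710
Total COGS = $4,128 + $1,710 = $5,838
Ending inventory: 33 @ $10 + 67 @ $8 = $866
Check: goods available $6,704 = COGS $5,838 + ending $866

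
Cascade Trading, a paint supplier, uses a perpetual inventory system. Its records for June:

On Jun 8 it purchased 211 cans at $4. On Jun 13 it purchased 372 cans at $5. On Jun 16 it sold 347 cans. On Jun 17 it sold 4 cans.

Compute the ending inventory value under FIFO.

Jun 16, 347 sold [FIFO — oldest first]: 211 @ $4 + 136 @ $5 = $1,524
Jun 17, 4 sold [FIFO — oldest first]: 4 @ $5 = $20
Total COGS = $1,524 + $20 = $1,544
Ending inventory: 232 @ $5 = $1,160
Check: goods available $2,704 = COGS $1,544 + ending $1,160

Ending inventory = $1,160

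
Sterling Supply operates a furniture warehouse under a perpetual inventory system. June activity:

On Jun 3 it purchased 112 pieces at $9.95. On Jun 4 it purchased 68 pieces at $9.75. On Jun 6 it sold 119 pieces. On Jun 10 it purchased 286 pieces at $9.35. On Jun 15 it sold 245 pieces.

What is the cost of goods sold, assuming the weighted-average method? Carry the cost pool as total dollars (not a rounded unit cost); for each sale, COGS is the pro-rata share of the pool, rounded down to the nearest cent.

After Jun 3: 112 on hand, pool $1,114.40 (≈ $9.9500 each)
After Jun 4: 180 on hand, pool $1,777.40 (≈ $9.8744 each)
Jun 6, sell 119: 119/180 × $1,777.40 → $1,175.05
After Jun 10: 347 on hand, pool $3,276.45 (≈ $9.4422 each)
Jun 15, sell 245: 245/347 × $3,276.45 → $2,313.34
Total COGS = $1,175.05 + $2,313.34 = $3,488.39
Ending inventory (cost pool remaining) = $963.11

COGS = $3,488.39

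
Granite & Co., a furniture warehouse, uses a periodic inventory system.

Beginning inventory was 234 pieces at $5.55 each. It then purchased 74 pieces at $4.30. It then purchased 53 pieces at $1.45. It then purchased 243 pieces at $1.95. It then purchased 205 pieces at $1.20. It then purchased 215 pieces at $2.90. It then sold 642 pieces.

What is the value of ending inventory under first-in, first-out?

Ending inventory = $823.90

Sale 1 (642) [FIFO — oldest first]: 234 @ $5.55 + 74 @ $4.30 + 53 @ $1.45 + 243 @ $1.95 + 38 @ $1.20 = $2,213.20
Ending inventory: 167 @ $1.20 + 215 @ $2.90 = $823.90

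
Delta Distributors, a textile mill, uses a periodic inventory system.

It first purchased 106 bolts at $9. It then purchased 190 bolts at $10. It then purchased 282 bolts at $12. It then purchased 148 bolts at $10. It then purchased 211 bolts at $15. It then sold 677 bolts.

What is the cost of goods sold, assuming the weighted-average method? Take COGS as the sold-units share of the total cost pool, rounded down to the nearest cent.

COGS = $7,863.17

Sale 1, sell 677: 677/937 × $10,883.00 → $7,863.17
Ending inventory (cost pool remaining) = $3,019.83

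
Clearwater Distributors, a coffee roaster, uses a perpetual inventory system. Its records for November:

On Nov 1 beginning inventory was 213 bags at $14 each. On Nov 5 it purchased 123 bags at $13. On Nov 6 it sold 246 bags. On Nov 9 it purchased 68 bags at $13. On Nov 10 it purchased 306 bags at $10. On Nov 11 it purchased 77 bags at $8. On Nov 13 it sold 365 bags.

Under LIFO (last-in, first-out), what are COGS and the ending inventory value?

COGS = $6,817; ending inventory = $2,324

Nov 6, 246 sold [LIFO — newest first]: 123 @ $13 + 123 @ $14 = $3,321
Nov 13, 365 sold [LIFO — newest first]: 77 @ $8 + 288 @ $10 = $3,496
Total COGS = $3,321 + $3,496 = $6,817
Ending inventory: 90 @ $14 + 68 @ $13 + 18 @ $10 = $2,324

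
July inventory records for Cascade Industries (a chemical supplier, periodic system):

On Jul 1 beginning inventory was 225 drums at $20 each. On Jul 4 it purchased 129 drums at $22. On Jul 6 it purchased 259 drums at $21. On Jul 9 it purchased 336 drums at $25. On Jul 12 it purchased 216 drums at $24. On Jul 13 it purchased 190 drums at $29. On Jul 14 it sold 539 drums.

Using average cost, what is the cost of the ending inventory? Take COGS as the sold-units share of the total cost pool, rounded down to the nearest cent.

Ending inventory = $19,193.17

Jul 14, sell 539: 539/1355 × $31,871.00 → $12,677.83
Ending inventory (cost pool remaining) = $19,193.17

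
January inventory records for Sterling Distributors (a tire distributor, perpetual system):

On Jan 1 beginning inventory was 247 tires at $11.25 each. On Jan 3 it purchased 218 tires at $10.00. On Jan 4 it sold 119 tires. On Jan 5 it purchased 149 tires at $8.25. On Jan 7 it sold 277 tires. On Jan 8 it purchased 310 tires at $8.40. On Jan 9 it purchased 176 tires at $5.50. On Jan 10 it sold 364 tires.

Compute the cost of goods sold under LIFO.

COGS = $6,282.70

Jan 4, 119 sold [LIFO — newest first]: 119 @ $10.00 = $1,190.00
Jan 7, 277 sold [LIFO — newest first]: 149 @ $8.25 + 99 @ $10.00 + 29 @ $11.25 = $2,545.50
Jan 10, 364 sold [LIFO — newest first]: 176 @ $5.50 + 188 @ $8.40 = $2,547.20
Total COGS = $1,190.00 + $2,545.50 + $2,547.20 = $6,282.70
Ending inventory: 218 @ $11.25 + 122 @ $8.40 = $3,477.30
Check: goods available $9,760.00 = COGS $6,282.70 + ending $3,477.30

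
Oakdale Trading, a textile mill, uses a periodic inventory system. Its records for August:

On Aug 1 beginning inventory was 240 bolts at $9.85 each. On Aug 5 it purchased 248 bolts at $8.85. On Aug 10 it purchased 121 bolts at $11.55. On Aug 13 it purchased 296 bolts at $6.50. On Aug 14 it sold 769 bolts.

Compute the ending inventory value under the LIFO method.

Ending inventory = $1,339.60

Aug 14, 769 sold [LIFO — newest first]: 296 @ $6.50 + 121 @ $11.55 + 248 @ $8.85 + 104 @ $9.85 = $6,540.75
Ending inventory: 136 @ $9.85 = $1,339.60
Check: goods available $7,880.35 = COGS $6,540.75 + ending $1,339.60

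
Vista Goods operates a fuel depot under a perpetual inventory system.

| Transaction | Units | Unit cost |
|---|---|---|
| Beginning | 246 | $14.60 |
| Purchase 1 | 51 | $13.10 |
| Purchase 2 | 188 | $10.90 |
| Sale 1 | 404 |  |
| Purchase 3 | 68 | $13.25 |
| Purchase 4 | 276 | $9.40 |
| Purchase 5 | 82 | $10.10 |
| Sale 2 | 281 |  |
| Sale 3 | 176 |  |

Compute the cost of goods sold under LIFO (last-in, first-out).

Sale 1 (404) [LIFO — newest first]: 188 @ $10.90 + 51 @ $13.10 + 165 @ $14.60 = $5,126.30
Sale 2 (281) [LIFO — newest first]: 82 @ $10.10 + 199 @ $9.40 = $2,698.80
Sale 3 (176) [LIFO — newest first]: 77 @ $9.40 + 68 @ $13.25 + 31 @ $14.60 = $2,077.40
Total COGS = $5,126.30 + $2,698.80 + $2,077.40 = $9,902.50
Ending inventory: 50 @ $14.60 = $730.00

COGS = $9,902.50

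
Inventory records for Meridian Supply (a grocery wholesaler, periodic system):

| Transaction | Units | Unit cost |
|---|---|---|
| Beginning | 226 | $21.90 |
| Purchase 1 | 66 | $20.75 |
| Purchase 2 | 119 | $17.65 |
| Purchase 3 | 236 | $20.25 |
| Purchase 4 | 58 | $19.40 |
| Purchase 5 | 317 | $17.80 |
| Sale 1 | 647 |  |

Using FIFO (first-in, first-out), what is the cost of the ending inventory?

Ending inventory = $6,767.80

Sale 1 (647) [FIFO — oldest first]: 226 @ $21.90 + 66 @ $20.75 + 119 @ $17.65 + 236 @ $20.25 = $13,198.25
Ending inventory: 58 @ $19.40 + 317 @ $17.80 = $6,767.80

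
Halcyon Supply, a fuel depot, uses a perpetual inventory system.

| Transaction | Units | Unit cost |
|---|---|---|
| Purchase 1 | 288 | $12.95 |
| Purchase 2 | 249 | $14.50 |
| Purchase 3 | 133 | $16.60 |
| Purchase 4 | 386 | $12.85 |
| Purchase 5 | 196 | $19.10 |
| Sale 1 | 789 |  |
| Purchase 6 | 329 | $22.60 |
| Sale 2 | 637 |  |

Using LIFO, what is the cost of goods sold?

COGS = $23,679.75

Sale 1 (789) [LIFO — newest first]: 196 @ $19.10 + 386 @ $12.85 + 133 @ $16.60 + 74 @ $14.50 = $11,984.50
Sale 2 (637) [LIFO — newest first]: 329 @ $22.60 + 175 @ $14.50 + 133 @ $12.95 = $11,695.25
Total COGS = $11,984.50 + $11,695.25 = $23,679.75
Ending inventory: 155 @ $12.95 = $2,007.25
Check: goods available $25,687.00 = COGS $23,679.75 + ending $2,007.25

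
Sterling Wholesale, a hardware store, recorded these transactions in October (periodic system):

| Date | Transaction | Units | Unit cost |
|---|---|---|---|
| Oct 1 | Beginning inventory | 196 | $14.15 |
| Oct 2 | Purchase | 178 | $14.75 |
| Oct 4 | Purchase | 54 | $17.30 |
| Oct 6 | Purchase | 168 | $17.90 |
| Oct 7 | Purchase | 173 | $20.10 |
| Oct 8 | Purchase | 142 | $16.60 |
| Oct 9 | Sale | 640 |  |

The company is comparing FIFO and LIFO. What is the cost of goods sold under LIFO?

COGS = $11,295.15

FIFO COGS: 196 @ $14.15 + 178 @ $14.75 + 54 @ $17.30 + 168 @ $17.90 + 44 @ $20.10 = $10,224.70
LIFO COGS: 142 @ $16.60 + 173 @ $20.10 + 168 @ $17.90 + 54 @ $17.30 + 103 @ $14.75 = $11,295.15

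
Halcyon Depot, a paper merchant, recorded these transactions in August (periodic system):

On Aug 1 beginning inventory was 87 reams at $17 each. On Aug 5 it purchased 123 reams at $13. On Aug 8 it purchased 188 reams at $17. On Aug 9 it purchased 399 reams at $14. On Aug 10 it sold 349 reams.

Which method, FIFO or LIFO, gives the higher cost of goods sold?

FIFO COGS: 87 @ $17 + 123 @ $13 + 139 @ $17 = $5,441
LIFO COGS: 349 @ $14 = $4,886

FIFO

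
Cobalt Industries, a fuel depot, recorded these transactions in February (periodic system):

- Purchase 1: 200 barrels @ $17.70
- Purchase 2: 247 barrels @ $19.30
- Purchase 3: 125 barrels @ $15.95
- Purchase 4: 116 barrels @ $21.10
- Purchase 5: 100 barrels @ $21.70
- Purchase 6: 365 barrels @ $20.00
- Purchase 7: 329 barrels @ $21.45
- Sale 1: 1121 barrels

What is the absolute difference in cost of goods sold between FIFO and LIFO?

$1,049.75

FIFO COGS: 200 @ $17.70 + 247 @ $19.30 + 125 @ $15.95 + 116 @ $21.10 + 100 @ $21.70 + 333 @ $20.00 = $21,578.45
LIFO COGS: 329 @ $21.45 + 365 @ $20.00 + 100 @ $21.70 + 116 @ $21.10 + 125 @ $15.95 + 86 @ $19.30 = $22,628.20
Difference = |$21,578.45 − $22,628.20| = $1,049.75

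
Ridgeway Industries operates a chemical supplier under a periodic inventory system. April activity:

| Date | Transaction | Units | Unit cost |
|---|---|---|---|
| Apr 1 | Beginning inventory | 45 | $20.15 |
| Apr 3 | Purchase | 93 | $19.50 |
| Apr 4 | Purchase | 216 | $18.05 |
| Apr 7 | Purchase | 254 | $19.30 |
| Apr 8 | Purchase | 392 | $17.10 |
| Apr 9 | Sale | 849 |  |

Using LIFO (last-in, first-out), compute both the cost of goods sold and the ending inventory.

Apr 9, 849 sold [LIFO — newest first]: 392 @ $17.10 + 254 @ $19.30 + 203 @ $18.05 = $15,269.55
Ending inventory: 45 @ $20.15 + 93 @ $19.50 + 13 @ $18.05 = $2,954.90
Check: goods available $18,224.45 = COGS $15,269.55 + ending $2,954.90

COGS = $15,269.55; ending inventory = $2,954.90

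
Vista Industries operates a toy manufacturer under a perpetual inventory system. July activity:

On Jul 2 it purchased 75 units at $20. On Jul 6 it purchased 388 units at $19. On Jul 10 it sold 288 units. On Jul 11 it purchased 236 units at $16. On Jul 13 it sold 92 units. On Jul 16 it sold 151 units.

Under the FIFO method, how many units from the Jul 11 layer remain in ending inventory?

Jul 10, 288 sold [FIFO — oldest first]: 75 @ $20 + 213 @ $19 = $5,547
Jul 13, 92 sold [FIFO — oldest first]: 92 @ $19 = $1,748
Jul 16, 151 sold [FIFO — oldest first]: 83 @ $19 + 68 @ $16 = $2,665
Total COGS = $5,547 + $1,748 + $2,665 = $9,960
Ending inventory: 168 @ $16 = $2,688

168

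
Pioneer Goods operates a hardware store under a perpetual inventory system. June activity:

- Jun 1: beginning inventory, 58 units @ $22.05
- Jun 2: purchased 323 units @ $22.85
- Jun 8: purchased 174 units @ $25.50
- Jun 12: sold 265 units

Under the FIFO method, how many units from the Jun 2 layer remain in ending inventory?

Jun 12, 265 sold [FIFO — oldest first]: 58 @ $22.05 + 207 @ $22.85 = $6,008.85
Ending inventory: 116 @ $22.85 + 174 @ $25.50 = $7,087.60
Check: goods available $13,096.45 = COGS $6,008.85 + ending $7,087.60

116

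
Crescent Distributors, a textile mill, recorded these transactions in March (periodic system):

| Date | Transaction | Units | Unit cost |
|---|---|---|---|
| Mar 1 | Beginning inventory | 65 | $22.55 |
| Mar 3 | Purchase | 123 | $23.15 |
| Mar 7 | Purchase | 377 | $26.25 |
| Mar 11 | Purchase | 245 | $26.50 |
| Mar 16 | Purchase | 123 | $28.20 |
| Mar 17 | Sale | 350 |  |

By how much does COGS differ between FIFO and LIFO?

FIFO COGS: 65 @ $22.55 + 123 @ $23.15 + 162 @ $26.25 = $8,565.70
LIFO COGS: 123 @ $28.20 + 227 @ $26.50 = $9,484.10
Difference = |$8,565.70 − $9,484.10| = $918.40

$918.40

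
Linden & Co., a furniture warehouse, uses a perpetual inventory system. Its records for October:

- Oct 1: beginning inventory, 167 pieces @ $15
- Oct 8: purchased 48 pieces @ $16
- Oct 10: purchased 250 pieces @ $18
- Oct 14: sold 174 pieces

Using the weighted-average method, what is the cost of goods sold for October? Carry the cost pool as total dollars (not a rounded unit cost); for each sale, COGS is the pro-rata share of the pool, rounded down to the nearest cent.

COGS = $2,908.60

After Oct 1: 167 on hand, pool $2,505.00 (≈ $15.0000 each)
After Oct 8: 215 on hand, pool $3,273.00 (≈ $15.2233 each)
After Oct 10: 465 on hand, pool $7,773.00 (≈ $16.7161 each)
Oct 14, sell 174: 174/465 × $7,773.00 → $2,908.60
Ending inventory (cost pool remaining) = $4,864.40
Check: goods available $7,773.00 = COGS $2,908.60 + ending $4,864.40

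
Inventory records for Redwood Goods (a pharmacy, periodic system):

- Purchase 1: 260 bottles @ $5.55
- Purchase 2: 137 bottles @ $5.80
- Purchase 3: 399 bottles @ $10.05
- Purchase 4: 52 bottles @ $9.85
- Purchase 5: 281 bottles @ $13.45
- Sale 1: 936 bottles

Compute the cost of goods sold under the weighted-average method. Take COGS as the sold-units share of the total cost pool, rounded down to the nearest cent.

COGS = $8,737.54

Sale 1, sell 936: 936/1129 × $10,539.20 → $8,737.54
Ending inventory (cost pool remaining) = $1,801.66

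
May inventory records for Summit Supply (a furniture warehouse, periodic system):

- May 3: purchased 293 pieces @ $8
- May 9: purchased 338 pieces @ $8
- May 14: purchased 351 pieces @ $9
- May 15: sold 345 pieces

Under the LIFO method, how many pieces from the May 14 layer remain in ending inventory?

6

May 15, 345 sold [LIFO — newest first]: 345 @ $9 = $3,105
Ending inventory: 293 @ $8 + 338 @ $8 + 6 @ $9 = $5,102
Check: goods available $8,207 = COGS $3,105 + ending $5,102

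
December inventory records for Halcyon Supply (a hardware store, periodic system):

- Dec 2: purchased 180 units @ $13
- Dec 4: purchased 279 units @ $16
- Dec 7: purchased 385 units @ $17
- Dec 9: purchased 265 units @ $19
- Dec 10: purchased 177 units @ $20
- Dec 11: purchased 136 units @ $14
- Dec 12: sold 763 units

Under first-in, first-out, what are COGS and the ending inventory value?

Dec 12, 763 sold [FIFO — oldest first]: 180 @ $13 + 279 @ $16 + 304 @ $17 = $11,972
Ending inventory: 81 @ $17 + 265 @ $19 + 177 @ $20 + 136 @ $14 = $11,856
Check: goods available $23,828 = COGS $11,972 + ending $11,856

COGS = $11,972; ending inventory = $11,856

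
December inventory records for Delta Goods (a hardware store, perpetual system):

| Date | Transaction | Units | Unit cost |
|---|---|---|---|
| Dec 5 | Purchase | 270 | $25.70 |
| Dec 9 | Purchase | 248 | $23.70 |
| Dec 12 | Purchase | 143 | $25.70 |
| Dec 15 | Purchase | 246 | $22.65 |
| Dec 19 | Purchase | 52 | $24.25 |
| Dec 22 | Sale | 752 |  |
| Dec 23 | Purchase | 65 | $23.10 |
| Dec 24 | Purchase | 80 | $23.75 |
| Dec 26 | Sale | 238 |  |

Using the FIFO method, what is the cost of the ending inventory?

Dec 22, 752 sold [FIFO — oldest first]: 270 @ $25.70 + 248 @ $23.70 + 143 @ $25.70 + 91 @ $22.65 = $18,552.85
Dec 26, 238 sold [FIFO — oldest first]: 155 @ $22.65 + 52 @ $24.25 + 31 @ $23.10 = $5,487.85
Total COGS = $18,552.85 + $5,487.85 = $24,040.70
Ending inventory: 34 @ $23.10 + 80 @ $23.75 = $2,685.40

Ending inventory = $2,685.40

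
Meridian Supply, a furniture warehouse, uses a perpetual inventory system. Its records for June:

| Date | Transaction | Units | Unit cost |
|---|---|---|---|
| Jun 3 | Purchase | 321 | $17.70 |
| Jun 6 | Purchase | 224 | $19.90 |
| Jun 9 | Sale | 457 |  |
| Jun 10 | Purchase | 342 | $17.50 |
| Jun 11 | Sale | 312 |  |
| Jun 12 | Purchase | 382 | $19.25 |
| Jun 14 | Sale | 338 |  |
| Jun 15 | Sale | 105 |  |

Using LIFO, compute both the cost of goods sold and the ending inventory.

COGS = $22,468.90; ending inventory = $1,008.90

Jun 9, 457 sold [LIFO — newest first]: 224 @ $19.90 + 233 @ $17.70 = $8,581.70
Jun 11, 312 sold [LIFO — newest first]: 312 @ $17.50 = $5,460.00
Jun 14, 338 sold [LIFO — newest first]: 338 @ $19.25 = $6,506.50
Jun 15, 105 sold [LIFO — newest first]: 44 @ $19.25 + 30 @ $17.50 + 31 @ $17.70 = $1,920.70
Total COGS = $8,581.70 + $5,460.00 + $6,506.50 + $1,920.70 = $22,468.90
Ending inventory: 57 @ $17.70 = $1,008.90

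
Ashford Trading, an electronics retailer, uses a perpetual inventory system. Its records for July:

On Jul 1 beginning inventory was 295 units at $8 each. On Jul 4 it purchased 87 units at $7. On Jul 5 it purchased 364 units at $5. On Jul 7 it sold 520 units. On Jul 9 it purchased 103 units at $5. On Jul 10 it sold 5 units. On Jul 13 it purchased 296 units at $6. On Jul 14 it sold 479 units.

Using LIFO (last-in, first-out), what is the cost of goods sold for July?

Jul 7, 520 sold [LIFO — newest first]: 364 @ $5 + 87 @ $7 + 69 @ $8 = $2,981
Jul 10, 5 sold [LIFO — newest first]: 5 @ $5 = $25
Jul 14, 479 sold [LIFO — newest first]: 296 @ $6 + 98 @ $5 + 85 @ $8 = $2,946
Total COGS = $2,981 + $25 + $2,946 = $5,952
Ending inventory: 141 @ $8 = $1,128

COGS = $5,952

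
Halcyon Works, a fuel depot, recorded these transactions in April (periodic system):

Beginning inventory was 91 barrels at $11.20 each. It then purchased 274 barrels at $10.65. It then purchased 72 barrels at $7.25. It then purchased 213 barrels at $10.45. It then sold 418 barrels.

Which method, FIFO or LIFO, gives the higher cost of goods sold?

FIFO

FIFO COGS: 91 @ $11.20 + 274 @ $10.65 + 53 @ $7.25 = $4,321.55
LIFO COGS: 213 @ $10.45 + 72 @ $7.25 + 133 @ $10.65 = $4,164.30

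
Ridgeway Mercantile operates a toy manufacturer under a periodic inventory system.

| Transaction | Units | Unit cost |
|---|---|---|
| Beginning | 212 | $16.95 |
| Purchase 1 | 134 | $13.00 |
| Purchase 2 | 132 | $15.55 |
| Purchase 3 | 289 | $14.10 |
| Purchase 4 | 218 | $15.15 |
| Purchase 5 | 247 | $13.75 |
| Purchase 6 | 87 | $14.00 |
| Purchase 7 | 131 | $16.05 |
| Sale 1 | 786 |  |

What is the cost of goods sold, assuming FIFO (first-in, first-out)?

Sale 1 (786) [FIFO — oldest first]: 212 @ $16.95 + 134 @ $13.00 + 132 @ $15.55 + 289 @ $14.10 + 19 @ $15.15 = $11,750.75
Ending inventory: 199 @ $15.15 + 247 @ $13.75 + 87 @ $14.00 + 131 @ $16.05 = $9,731.65

COGS = $11,750.75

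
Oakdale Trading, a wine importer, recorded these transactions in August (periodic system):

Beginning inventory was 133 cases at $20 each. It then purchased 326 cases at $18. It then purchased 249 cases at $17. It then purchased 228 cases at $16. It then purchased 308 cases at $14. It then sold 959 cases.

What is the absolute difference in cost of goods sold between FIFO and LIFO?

$1,406

FIFO COGS: 133 @ $20 + 326 @ $18 + 249 @ $17 + 228 @ $16 + 23 @ $14 = $16,731
LIFO COGS: 308 @ $14 + 228 @ $16 + 249 @ $17 + 174 @ $18 = $15,325
Difference = |$16,731 − $15,325| = $1,406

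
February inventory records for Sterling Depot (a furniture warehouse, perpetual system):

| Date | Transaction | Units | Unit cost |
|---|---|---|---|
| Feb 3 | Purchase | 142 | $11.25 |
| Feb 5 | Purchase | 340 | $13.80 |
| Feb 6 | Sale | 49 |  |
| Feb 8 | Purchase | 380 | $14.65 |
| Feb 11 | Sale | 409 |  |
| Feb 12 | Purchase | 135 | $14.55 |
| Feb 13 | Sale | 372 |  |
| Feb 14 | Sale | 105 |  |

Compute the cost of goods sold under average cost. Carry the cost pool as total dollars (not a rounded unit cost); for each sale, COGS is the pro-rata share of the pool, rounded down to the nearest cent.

After Feb 3: 142 on hand, pool $1,597.50 (≈ $11.2500 each)
After Feb 5: 482 on hand, pool $6,289.50 (≈ $13.0488 each)
Feb 6, sell 49: 49/482 × $6,289.50 → $639.38
After Feb 8: 813 on hand, pool $11,217.12 (≈ $13.7972 each)
Feb 11, sell 409: 409/813 × $11,217.12 → $5,643.05
After Feb 12: 539 on hand, pool $7,538.32 (≈ $13.9858 each)
Feb 13, sell 372: 372/539 × $7,538.32 → $5,202.69
Feb 14, sell 105: 105/167 × $2,335.63 → $1,468.50
Total COGS = $639.38 + $5,643.05 + $5,202.69 + $1,468.50 = $12,953.62
Ending inventory (cost pool remaining) = $867.13
Check: goods available $13,820.75 = COGS $12,953.62 + ending $867.13

COGS = $12,953.62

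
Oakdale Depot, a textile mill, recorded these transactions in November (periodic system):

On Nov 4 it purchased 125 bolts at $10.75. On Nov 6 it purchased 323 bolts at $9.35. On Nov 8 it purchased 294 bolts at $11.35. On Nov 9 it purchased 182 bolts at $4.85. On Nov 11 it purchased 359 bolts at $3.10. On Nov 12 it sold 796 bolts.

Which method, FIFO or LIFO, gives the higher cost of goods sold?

FIFO COGS: 125 @ $10.75 + 323 @ $9.35 + 294 @ $11.35 + 54 @ $4.85 = $7,962.60
LIFO COGS: 359 @ $3.10 + 182 @ $4.85 + 255 @ $11.35 = $4,889.85

FIFO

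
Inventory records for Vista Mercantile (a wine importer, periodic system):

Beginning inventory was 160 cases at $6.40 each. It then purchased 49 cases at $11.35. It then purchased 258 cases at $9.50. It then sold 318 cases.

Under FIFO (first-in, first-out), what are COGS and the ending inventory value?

Sale 1 (318) [FIFO — oldest first]: 160 @ $6.40 + 49 @ $11.35 + 109 @ $9.50 = $2,615.65
Ending inventory: 149 @ $9.50 = $1,415.50
Check: goods available $4,031.15 = COGS $2,615.65 + ending $1,415.50

COGS = $2,615.65; ending inventory = $1,415.50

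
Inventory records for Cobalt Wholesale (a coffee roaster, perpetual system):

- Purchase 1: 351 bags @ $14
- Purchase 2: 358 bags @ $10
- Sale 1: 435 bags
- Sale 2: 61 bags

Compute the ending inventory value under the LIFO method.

Sale 1 (435) [LIFO — newest first]: 358 @ $10 + 77 @ $14 = $4,658
Sale 2 (61) [LIFO — newest first]: 61 @ $14 = $854
Total COGS = $4,658 + $854 = $5,512
Ending inventory: 213 @ $14 = $2,982

Ending inventory = $2,982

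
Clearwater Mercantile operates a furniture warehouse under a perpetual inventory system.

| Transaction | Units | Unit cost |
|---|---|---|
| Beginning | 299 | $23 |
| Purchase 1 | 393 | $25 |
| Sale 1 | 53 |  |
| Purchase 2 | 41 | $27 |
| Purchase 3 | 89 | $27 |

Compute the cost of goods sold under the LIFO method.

Sale 1 (53) [LIFO — newest first]: 53 @ $25 = $1,325
Ending inventory: 299 @ $23 + 340 @ $25 + 41 @ $27 + 89 @ $27 = $18,887
Check: goods available $20,212 = COGS $1,325 + ending $18,887

COGS = $1,325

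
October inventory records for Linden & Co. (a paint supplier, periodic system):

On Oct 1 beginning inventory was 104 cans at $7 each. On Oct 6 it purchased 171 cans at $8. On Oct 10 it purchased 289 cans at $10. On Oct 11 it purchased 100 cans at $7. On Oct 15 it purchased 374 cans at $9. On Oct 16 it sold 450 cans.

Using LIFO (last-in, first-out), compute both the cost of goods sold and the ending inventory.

COGS = $3,898; ending inventory = $5,154

Oct 16, 450 sold [LIFO — newest first]: 374 @ $9 + 76 @ $7 = $3,898
Ending inventory: 104 @ $7 + 171 @ $8 + 289 @ $10 + 24 @ $7 = $5,154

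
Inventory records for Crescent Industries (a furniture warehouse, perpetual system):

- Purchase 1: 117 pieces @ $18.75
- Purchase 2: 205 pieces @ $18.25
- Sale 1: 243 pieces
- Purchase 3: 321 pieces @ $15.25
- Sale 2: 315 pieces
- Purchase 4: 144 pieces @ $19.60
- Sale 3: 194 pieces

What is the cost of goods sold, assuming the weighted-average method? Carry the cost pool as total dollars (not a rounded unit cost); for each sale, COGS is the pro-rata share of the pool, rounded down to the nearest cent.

COGS = $13,014.99

After Purchase 1: 117 on hand, pool $2,193.75 (≈ $18.7500 each)
After Purchase 2: 322 on hand, pool $5,935.00 (≈ $18.4317 each)
Sale 1, sell 243: 243/322 × $5,935.00 → $4,478.89
After Purchase 3: 400 on hand, pool $6,351.36 (≈ $15.8784 each)
Sale 2, sell 315: 315/400 × $6,351.36 → $5,001.69
After Purchase 4: 229 on hand, pool $4,172.07 (≈ $18.2186 each)
Sale 3, sell 194: 194/229 × $4,172.07 → $3,534.41
Total COGS = $4,478.89 + $5,001.69 + $3,534.41 = $13,014.99
Ending inventory (cost pool remaining) = $637.66
Check: goods available $13,652.65 = COGS $13,014.99 + ending $637.66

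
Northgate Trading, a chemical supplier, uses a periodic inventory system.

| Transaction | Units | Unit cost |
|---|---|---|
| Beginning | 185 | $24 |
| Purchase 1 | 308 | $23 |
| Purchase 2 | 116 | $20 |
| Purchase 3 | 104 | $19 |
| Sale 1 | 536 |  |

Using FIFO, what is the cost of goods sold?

COGS = $12,384

Sale 1 (536) [FIFO — oldest first]: 185 @ $24 + 308 @ $23 + 43 @ $20 = $12,384
Ending inventory: 73 @ $20 + 104 @ $19 = $3,436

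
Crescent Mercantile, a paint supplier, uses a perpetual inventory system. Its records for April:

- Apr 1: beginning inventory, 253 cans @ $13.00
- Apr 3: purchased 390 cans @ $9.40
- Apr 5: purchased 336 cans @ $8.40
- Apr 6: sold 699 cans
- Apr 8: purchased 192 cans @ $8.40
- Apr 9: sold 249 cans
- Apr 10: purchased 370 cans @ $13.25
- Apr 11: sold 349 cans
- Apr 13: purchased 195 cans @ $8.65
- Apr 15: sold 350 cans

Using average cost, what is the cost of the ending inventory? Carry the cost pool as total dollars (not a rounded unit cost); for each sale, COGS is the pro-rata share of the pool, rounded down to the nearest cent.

After Apr 1: 253 on hand, pool $3,289.00 (≈ $13.0000 each)
After Apr 3: 643 on hand, pool $6,955.00 (≈ $10.8165 each)
After Apr 5: 979 on hand, pool $9,777.40 (≈ $9.9871 each)
Apr 6, sell 699: 699/979 × $9,777.40 → $6,981.00
After Apr 8: 472 on hand, pool $4,409.20 (≈ $9.3415 each)
Apr 9, sell 249: 249/472 × $4,409.20 → $2,326.03
After Apr 10: 593 on hand, pool $6,985.67 (≈ $11.7802 each)
Apr 11, sell 349: 349/593 × $6,985.67 → $4,111.29
After Apr 13: 439 on hand, pool $4,561.13 (≈ $10.3898 each)
Apr 15, sell 350: 350/439 × $4,561.13 → $3,636.43
Total COGS = $6,981.00 + $2,326.03 + $4,111.29 + $3,636.43 = $17,054.75
Ending inventory (cost pool remaining) = $924.70

Ending inventory = $924.70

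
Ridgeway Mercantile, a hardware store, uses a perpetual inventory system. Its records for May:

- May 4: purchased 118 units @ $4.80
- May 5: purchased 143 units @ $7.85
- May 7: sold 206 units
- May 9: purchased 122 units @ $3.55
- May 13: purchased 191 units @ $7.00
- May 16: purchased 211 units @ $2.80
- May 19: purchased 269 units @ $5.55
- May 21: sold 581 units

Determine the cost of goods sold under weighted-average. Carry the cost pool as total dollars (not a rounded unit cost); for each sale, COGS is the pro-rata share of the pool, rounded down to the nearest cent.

COGS = $4,217.32

After May 4: 118 on hand, pool $566.40 (≈ $4.8000 each)
After May 5: 261 on hand, pool $1,688.95 (≈ $6.4711 each)
May 7, sell 206: 206/261 × $1,688.95 → $1,333.04
After May 9: 177 on hand, pool $789.01 (≈ $4.4577 each)
After May 13: 368 on hand, pool $2,126.01 (≈ $5.7772 each)
After May 16: 579 on hand, pool $2,716.81 (≈ $4.6922 each)
After May 19: 848 on hand, pool $4,209.76 (≈ $4.9643 each)
May 21, sell 581: 581/848 × $4,209.76 → $2,884.28
Total COGS = $1,333.04 + $2,884.28 = $4,217.32
Ending inventory (cost pool remaining) = $1,325.48
Check: goods available $5,542.80 = COGS $4,217.32 + ending $1,325.48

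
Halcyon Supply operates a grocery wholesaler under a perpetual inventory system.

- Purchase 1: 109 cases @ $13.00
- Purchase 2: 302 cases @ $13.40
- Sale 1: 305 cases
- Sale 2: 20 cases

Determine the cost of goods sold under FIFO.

COGS = $4,311.40

Sale 1 (305) [FIFO — oldest first]: 109 @ $13.00 + 196 @ $13.40 = $4,043.40
Sale 2 (20) [FIFO — oldest first]: 20 @ $13.40 = $268.00
Total COGS = $4,043.40 + $268.00 = $4,311.40
Ending inventory: 86 @ $13.40 = $1,152.40
Check: goods available $5,463.80 = COGS $4,311.40 + ending $1,152.40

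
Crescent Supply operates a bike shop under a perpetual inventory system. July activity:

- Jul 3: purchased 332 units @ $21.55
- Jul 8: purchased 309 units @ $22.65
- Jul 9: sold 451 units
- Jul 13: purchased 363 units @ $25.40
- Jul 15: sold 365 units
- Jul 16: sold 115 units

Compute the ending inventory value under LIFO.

Jul 9, 451 sold [LIFO — newest first]: 309 @ $22.65 + 142 @ $21.55 = $10,058.95
Jul 15, 365 sold [LIFO — newest first]: 363 @ $25.40 + 2 @ $21.55 = $9,263.30
Jul 16, 115 sold [LIFO — newest first]: 115 @ $21.55 = $2,478.25
Total COGS = $10,058.95 + $9,263.30 + $2,478.25 = $21,800.50
Ending inventory: 73 @ $21.55 = $1,573.15

Ending inventory = $1,573.15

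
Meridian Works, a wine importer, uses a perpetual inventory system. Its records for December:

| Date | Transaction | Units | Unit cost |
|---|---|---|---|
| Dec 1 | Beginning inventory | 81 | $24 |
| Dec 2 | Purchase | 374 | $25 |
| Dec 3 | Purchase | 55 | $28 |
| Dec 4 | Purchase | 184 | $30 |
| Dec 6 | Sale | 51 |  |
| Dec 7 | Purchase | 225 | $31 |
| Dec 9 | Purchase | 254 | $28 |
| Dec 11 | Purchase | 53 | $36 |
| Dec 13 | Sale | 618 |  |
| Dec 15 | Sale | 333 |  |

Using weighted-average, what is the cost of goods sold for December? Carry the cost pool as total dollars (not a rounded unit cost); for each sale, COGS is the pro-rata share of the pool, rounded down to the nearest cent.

COGS = $28,057.89

After Dec 1: 81 on hand, pool $1,944.00 (≈ $24.0000 each)
After Dec 2: 455 on hand, pool $11,294.00 (≈ $24.8220 each)
After Dec 3: 510 on hand, pool $12,834.00 (≈ $25.1647 each)
After Dec 4: 694 on hand, pool $18,354.00 (≈ $26.4467 each)
Dec 6, sell 51: 51/694 × $18,354.00 → $1,348.78
After Dec 7: 868 on hand, pool $23,980.22 (≈ $27.6270 each)
After Dec 9: 1122 on hand, pool $31,092.22 (≈ $27.7114 each)
After Dec 11: 1175 on hand, pool $33,000.22 (≈ $28.0853 each)
Dec 13, sell 618: 618/1175 × $33,000.22 → $17,356.71
Dec 15, sell 333: 333/557 × $15,643.51 → $9,352.40
Total COGS = $1,348.78 + $17,356.71 + $9,352.40 = $28,057.89
Ending inventory (cost pool remaining) = $6,291.11
Check: goods available $34,349.00 = COGS $28,057.89 + ending $6,291.11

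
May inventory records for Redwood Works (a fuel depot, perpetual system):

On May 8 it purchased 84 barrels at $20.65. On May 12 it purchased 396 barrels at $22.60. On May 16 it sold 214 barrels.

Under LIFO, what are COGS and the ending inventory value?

COGS = $4,836.40; ending inventory = $5,847.80

May 16, 214 sold [LIFO — newest first]: 214 @ $22.60 = $4,836.40
Ending inventory: 84 @ $20.65 + 182 @ $22.60 = $5,847.80
Check: goods available $10,684.20 = COGS $4,836.40 + ending $5,847.80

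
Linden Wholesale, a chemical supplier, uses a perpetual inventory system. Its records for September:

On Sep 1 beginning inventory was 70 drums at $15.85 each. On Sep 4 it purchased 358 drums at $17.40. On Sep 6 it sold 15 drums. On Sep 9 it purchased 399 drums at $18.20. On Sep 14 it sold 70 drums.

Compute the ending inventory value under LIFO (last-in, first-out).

Sep 6, 15 sold [LIFO — newest first]: 15 @ $17.40 = $261.00
Sep 14, 70 sold [LIFO — newest first]: 70 @ $18.20 = $1,274.00
Total COGS = $261.00 + $1,274.00 = $1,535.00
Ending inventory: 70 @ $15.85 + 343 @ $17.40 + 329 @ $18.20 = $13,065.50

Ending inventory = $13,065.50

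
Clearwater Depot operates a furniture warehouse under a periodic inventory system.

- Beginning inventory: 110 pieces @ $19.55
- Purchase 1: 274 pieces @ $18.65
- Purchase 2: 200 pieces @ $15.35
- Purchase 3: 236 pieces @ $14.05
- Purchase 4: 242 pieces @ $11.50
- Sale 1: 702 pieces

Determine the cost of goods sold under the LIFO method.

Sale 1 (702) [LIFO — newest first]: 242 @ $11.50 + 236 @ $14.05 + 200 @ $15.35 + 24 @ $18.65 = $9,616.40
Ending inventory: 110 @ $19.55 + 250 @ $18.65 = $6,813.00

COGS = $9,616.40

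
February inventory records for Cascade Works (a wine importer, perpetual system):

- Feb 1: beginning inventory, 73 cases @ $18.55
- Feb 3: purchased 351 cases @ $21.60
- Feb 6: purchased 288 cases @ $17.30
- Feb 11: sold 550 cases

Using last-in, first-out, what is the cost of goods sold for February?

Feb 11, 550 sold [LIFO — newest first]: 288 @ $17.30 + 262 @ $21.60 = $10,641.60
Ending inventory: 73 @ $18.55 + 89 @ $21.60 = $3,276.55

COGS = $10,641.60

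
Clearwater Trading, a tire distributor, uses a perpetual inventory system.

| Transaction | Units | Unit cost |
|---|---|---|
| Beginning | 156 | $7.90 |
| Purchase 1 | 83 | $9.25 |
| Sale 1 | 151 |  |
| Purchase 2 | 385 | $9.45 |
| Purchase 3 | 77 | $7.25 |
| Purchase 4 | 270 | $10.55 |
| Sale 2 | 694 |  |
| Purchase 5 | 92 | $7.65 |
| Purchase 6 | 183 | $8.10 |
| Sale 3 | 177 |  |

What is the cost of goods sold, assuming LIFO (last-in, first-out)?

Sale 1 (151) [LIFO — newest first]: 83 @ $9.25 + 68 @ $7.90 = $1,304.95
Sale 2 (694) [LIFO — newest first]: 270 @ $10.55 + 77 @ $7.25 + 347 @ $9.45 = $6,685.90
Sale 3 (177) [LIFO — newest first]: 177 @ $8.10 = $1,433.70
Total COGS = $1,304.95 + $6,685.90 + $1,433.70 = $9,424.55
Ending inventory: 88 @ $7.90 + 38 @ $9.45 + 92 @ $7.65 + 6 @ $8.10 = $1,806.70

COGS = $9,424.55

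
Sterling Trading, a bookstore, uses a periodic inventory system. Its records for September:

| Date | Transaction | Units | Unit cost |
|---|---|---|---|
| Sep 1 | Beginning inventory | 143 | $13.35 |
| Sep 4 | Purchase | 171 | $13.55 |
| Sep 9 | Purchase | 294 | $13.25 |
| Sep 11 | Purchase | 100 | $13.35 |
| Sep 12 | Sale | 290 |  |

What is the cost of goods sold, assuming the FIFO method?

COGS = $3,900.90

Sep 12, 290 sold [FIFO — oldest first]: 143 @ $13.35 + 147 @ $13.55 = $3,900.90
Ending inventory: 24 @ $13.55 + 294 @ $13.25 + 100 @ $13.35 = $5,555.70
Check: goods available $9,456.60 = COGS $3,900.90 + ending $5,555.70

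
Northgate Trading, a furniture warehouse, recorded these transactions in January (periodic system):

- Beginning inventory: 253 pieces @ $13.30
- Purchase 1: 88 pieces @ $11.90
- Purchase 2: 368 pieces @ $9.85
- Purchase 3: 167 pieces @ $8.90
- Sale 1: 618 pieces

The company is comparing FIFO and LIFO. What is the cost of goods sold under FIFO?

FIFO COGS: 253 @ $13.30 + 88 @ $11.90 + 277 @ $9.85 = $7,140.55
LIFO COGS: 167 @ $8.90 + 368 @ $9.85 + 83 @ $11.90 = $6,098.80

COGS = $7,140.55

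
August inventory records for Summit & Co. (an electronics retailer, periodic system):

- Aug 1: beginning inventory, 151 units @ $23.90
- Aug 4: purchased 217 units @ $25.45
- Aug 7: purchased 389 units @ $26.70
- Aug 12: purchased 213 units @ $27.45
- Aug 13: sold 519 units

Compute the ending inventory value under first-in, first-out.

Ending inventory = $12,201.45

Aug 13, 519 sold [FIFO — oldest first]: 151 @ $23.90 + 217 @ $25.45 + 151 @ $26.70 = $13,163.25
Ending inventory: 238 @ $26.70 + 213 @ $27.45 = $12,201.45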